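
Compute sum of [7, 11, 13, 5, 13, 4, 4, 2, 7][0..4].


Prefix sums: [0, 7, 18, 31, 36, 49, 53, 57, 59, 66]
Sum[0..4] = prefix[5] - prefix[0] = 49 - 0 = 49


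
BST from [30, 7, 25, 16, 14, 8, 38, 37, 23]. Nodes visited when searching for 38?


BST root = 30
Search for 38: compare at each node
Path: [30, 38]


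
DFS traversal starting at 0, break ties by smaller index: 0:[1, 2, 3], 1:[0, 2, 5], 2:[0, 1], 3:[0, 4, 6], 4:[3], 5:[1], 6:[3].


DFS stack-based: start with [0]
Visit order: [0, 1, 2, 5, 3, 4, 6]


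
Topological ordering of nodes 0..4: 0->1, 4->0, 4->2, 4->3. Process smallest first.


Kahn's algorithm, process smallest node first
Order: [4, 0, 1, 2, 3]


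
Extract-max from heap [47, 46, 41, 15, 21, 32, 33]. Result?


Max = 47
Replace root with last, heapify down
Resulting heap: [46, 33, 41, 15, 21, 32]


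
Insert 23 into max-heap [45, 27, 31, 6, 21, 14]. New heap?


Append 23: [45, 27, 31, 6, 21, 14, 23]
Bubble up: no swaps needed
Result: [45, 27, 31, 6, 21, 14, 23]


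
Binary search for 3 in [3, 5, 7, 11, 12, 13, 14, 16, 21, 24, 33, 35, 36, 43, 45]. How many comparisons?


Search for 3:
[0,14] mid=7 arr[7]=16
[0,6] mid=3 arr[3]=11
[0,2] mid=1 arr[1]=5
[0,0] mid=0 arr[0]=3
Total: 4 comparisons


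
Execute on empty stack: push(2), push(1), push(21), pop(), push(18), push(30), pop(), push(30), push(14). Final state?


push(2) -> [2]
push(1) -> [2, 1]
push(21) -> [2, 1, 21]
pop() returns 21 -> [2, 1]
push(18) -> [2, 1, 18]
push(30) -> [2, 1, 18, 30]
pop() returns 30 -> [2, 1, 18]
push(30) -> [2, 1, 18, 30]
push(14) -> [2, 1, 18, 30, 14]
Final stack (bottom to top): [2, 1, 18, 30, 14]


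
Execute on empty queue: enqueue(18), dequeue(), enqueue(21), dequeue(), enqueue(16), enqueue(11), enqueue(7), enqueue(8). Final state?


enqueue(18) -> [18]
dequeue() returns 18 -> []
enqueue(21) -> [21]
dequeue() returns 21 -> []
enqueue(16) -> [16]
enqueue(11) -> [16, 11]
enqueue(7) -> [16, 11, 7]
enqueue(8) -> [16, 11, 7, 8]
Final queue (front to back): [16, 11, 7, 8]


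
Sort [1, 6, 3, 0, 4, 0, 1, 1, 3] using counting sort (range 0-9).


Count array: [2, 3, 0, 2, 1, 0, 1, 0, 0, 0]
Reconstruct: [0, 0, 1, 1, 1, 3, 3, 4, 6]


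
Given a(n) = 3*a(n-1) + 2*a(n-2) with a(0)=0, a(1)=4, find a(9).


Build bottom-up:
...a(7)=7052, a(8)=25116, a(9)=3*25116+2*7052=89452


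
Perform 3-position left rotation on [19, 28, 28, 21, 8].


Left rotate by 3: [21, 8, 19, 28, 28]


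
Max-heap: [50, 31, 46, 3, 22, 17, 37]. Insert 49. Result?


Append 49: [50, 31, 46, 3, 22, 17, 37, 49]
Bubble up: swap idx 7(49) with idx 3(3); swap idx 3(49) with idx 1(31)
Result: [50, 49, 46, 31, 22, 17, 37, 3]


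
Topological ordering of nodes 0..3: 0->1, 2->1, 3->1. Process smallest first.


Kahn's algorithm, process smallest node first
Order: [0, 2, 3, 1]


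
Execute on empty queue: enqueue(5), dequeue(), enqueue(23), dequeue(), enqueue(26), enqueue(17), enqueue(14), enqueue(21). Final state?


enqueue(5) -> [5]
dequeue() returns 5 -> []
enqueue(23) -> [23]
dequeue() returns 23 -> []
enqueue(26) -> [26]
enqueue(17) -> [26, 17]
enqueue(14) -> [26, 17, 14]
enqueue(21) -> [26, 17, 14, 21]
Final queue (front to back): [26, 17, 14, 21]


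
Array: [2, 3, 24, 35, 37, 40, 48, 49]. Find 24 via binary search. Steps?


Search for 24:
[0,7] mid=3 arr[3]=35
[0,2] mid=1 arr[1]=3
[2,2] mid=2 arr[2]=24
Total: 3 comparisons


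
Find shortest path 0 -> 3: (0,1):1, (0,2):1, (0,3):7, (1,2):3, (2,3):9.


Dijkstra from 0:
Distances: {0: 0, 1: 1, 2: 1, 3: 7}
Shortest distance to 3 = 7, path = [0, 3]


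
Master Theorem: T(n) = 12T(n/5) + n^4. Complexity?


a=12, b=5, c=4. log_5(12)=1.544 < c=4. Case 3: O(n^c) = O(n^4)
Complexity: O(n^4)


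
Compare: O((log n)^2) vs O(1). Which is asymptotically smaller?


constant grows slower than polylogarithmic
O(1) is asymptotically smaller; O((log n)^2) grows faster


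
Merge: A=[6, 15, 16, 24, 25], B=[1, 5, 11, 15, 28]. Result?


Compare heads, take smaller each step.
Merged: [1, 5, 6, 11, 15, 15, 16, 24, 25, 28]


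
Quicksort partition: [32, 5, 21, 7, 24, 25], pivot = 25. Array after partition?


Elements <= 25 go left of pivot.
Result: [5, 21, 7, 24, 25, 32], pivot at index 4


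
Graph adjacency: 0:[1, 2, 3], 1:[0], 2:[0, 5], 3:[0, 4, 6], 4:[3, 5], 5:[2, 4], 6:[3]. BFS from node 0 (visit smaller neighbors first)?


BFS queue: start with [0]
Visit order: [0, 1, 2, 3, 5, 4, 6]


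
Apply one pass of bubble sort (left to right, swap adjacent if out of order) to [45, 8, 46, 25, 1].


After one pass: [8, 45, 25, 1, 46]


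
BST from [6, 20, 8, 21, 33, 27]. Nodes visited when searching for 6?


BST root = 6
Search for 6: compare at each node
Path: [6]


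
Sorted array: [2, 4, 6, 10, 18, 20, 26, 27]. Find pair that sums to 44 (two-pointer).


Two pointers: lo=0, hi=7
Found pair: (18, 26) summing to 44


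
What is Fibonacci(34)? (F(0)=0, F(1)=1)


F(n)=F(n-1)+F(n-2)
...F(32)=2178309, F(33)=3524578, F(34)=5702887


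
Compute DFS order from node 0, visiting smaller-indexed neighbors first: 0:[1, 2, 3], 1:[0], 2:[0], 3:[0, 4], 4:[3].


DFS stack-based: start with [0]
Visit order: [0, 1, 2, 3, 4]


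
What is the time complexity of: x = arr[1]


Analysis: constant-time operation, no loop
Complexity: O(1)


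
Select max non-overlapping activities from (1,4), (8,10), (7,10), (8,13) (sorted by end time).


Greedy: pick earliest-ending, then skip overlaps.
Selected (2 activities): [(1, 4), (8, 10)]


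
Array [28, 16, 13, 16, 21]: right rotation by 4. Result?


Right rotate by 4: [16, 13, 16, 21, 28]


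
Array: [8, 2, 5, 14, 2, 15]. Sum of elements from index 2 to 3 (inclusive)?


Prefix sums: [0, 8, 10, 15, 29, 31, 46]
Sum[2..3] = prefix[4] - prefix[2] = 29 - 10 = 19


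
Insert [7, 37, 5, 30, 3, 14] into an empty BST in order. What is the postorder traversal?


Root = 7; build tree by BST insertion.
Postorder traversal: [3, 5, 14, 30, 37, 7]


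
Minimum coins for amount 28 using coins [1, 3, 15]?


dp[0]=0; dp[i]=1+min(dp[i-c] for c in coins)
...dp[23]=5, dp[24]=4, dp[25]=5, dp[26]=6, dp[27]=5, dp[28]=6
Minimum coins for 28 = 6


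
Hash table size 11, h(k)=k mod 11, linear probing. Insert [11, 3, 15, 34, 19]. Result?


Insertions: 11->slot 0; 3->slot 3; 15->slot 4; 34->slot 1; 19->slot 8
Table: [11, 34, None, 3, 15, None, None, None, 19, None, None]


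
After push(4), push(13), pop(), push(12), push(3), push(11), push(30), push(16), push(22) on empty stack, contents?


push(4) -> [4]
push(13) -> [4, 13]
pop() returns 13 -> [4]
push(12) -> [4, 12]
push(3) -> [4, 12, 3]
push(11) -> [4, 12, 3, 11]
push(30) -> [4, 12, 3, 11, 30]
push(16) -> [4, 12, 3, 11, 30, 16]
push(22) -> [4, 12, 3, 11, 30, 16, 22]
Final stack (bottom to top): [4, 12, 3, 11, 30, 16, 22]


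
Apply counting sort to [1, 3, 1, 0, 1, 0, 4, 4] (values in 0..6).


Count array: [2, 3, 0, 1, 2, 0, 0]
Reconstruct: [0, 0, 1, 1, 1, 3, 4, 4]


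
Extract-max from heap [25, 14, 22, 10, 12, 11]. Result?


Max = 25
Replace root with last, heapify down
Resulting heap: [22, 14, 11, 10, 12]


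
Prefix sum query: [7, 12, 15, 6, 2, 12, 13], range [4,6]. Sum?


Prefix sums: [0, 7, 19, 34, 40, 42, 54, 67]
Sum[4..6] = prefix[7] - prefix[4] = 67 - 40 = 27


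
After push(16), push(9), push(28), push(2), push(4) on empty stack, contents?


push(16) -> [16]
push(9) -> [16, 9]
push(28) -> [16, 9, 28]
push(2) -> [16, 9, 28, 2]
push(4) -> [16, 9, 28, 2, 4]
Final stack (bottom to top): [16, 9, 28, 2, 4]


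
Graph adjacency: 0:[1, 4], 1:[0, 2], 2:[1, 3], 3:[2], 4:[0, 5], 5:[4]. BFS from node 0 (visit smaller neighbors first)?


BFS queue: start with [0]
Visit order: [0, 1, 4, 2, 5, 3]


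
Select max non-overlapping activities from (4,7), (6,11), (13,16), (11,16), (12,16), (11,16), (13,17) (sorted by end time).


Greedy: pick earliest-ending, then skip overlaps.
Selected (2 activities): [(4, 7), (13, 16)]


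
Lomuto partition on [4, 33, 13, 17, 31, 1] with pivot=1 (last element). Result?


Elements <= 1 go left of pivot.
Result: [1, 33, 13, 17, 31, 4], pivot at index 0


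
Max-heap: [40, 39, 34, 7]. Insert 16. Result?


Append 16: [40, 39, 34, 7, 16]
Bubble up: no swaps needed
Result: [40, 39, 34, 7, 16]


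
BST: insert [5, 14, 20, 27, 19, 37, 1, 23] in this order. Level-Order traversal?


Root = 5; build tree by BST insertion.
Level-Order traversal: [5, 1, 14, 20, 19, 27, 23, 37]


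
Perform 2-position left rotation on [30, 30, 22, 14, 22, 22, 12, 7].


Left rotate by 2: [22, 14, 22, 22, 12, 7, 30, 30]


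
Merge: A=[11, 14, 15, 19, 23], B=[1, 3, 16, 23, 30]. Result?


Compare heads, take smaller each step.
Merged: [1, 3, 11, 14, 15, 16, 19, 23, 23, 30]


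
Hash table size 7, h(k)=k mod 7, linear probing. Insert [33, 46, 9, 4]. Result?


Insertions: 33->slot 5; 46->slot 4; 9->slot 2; 4->slot 6
Table: [None, None, 9, None, 46, 33, 4]


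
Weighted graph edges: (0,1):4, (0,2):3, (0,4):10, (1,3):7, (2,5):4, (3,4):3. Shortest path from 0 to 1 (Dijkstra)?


Dijkstra from 0:
Distances: {0: 0, 1: 4, 2: 3, 3: 11, 4: 10, 5: 7}
Shortest distance to 1 = 4, path = [0, 1]


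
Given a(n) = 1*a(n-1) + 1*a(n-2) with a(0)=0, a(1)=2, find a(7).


Build bottom-up:
...a(5)=10, a(6)=16, a(7)=1*16+1*10=26


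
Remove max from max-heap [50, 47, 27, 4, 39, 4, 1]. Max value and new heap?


Max = 50
Replace root with last, heapify down
Resulting heap: [47, 39, 27, 4, 1, 4]


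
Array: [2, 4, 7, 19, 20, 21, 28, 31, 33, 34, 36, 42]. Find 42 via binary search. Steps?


Search for 42:
[0,11] mid=5 arr[5]=21
[6,11] mid=8 arr[8]=33
[9,11] mid=10 arr[10]=36
[11,11] mid=11 arr[11]=42
Total: 4 comparisons


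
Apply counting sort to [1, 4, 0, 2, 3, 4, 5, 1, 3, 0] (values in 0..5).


Count array: [2, 2, 1, 2, 2, 1]
Reconstruct: [0, 0, 1, 1, 2, 3, 3, 4, 4, 5]


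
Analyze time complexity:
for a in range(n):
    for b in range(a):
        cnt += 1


Per nesting level: O(n) * O(n) [triangular over a] = O(n^2)
Complexity: O(n^2)


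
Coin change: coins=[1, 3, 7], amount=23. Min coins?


dp[0]=0; dp[i]=1+min(dp[i-c] for c in coins)
...dp[18]=4, dp[19]=5, dp[20]=4, dp[21]=3, dp[22]=4, dp[23]=5
Minimum coins for 23 = 5


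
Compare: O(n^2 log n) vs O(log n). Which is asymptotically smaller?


logarithmic grows slower than n^2 log n
O(log n) is asymptotically smaller; O(n^2 log n) grows faster


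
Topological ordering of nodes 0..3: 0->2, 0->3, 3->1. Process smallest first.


Kahn's algorithm, process smallest node first
Order: [0, 2, 3, 1]


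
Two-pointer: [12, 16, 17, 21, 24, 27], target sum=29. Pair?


Two pointers: lo=0, hi=5
Found pair: (12, 17) summing to 29


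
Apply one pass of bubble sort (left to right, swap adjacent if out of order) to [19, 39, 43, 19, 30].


After one pass: [19, 39, 19, 30, 43]


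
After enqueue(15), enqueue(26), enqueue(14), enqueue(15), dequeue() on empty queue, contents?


enqueue(15) -> [15]
enqueue(26) -> [15, 26]
enqueue(14) -> [15, 26, 14]
enqueue(15) -> [15, 26, 14, 15]
dequeue() returns 15 -> [26, 14, 15]
Final queue (front to back): [26, 14, 15]


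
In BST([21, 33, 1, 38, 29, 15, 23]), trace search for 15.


BST root = 21
Search for 15: compare at each node
Path: [21, 1, 15]


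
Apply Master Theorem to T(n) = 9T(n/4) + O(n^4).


a=9, b=4, c=4. log_4(9)=1.585 < c=4. Case 3: O(n^c) = O(n^4)
Complexity: O(n^4)


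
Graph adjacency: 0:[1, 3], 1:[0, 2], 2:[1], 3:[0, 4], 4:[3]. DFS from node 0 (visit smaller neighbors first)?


DFS stack-based: start with [0]
Visit order: [0, 1, 2, 3, 4]


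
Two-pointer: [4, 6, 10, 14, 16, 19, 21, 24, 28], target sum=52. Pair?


Two pointers: lo=0, hi=8
Found pair: (24, 28) summing to 52


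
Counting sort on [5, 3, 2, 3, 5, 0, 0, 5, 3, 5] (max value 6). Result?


Count array: [2, 0, 1, 3, 0, 4, 0]
Reconstruct: [0, 0, 2, 3, 3, 3, 5, 5, 5, 5]


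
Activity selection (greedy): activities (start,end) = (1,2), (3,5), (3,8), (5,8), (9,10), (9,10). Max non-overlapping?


Greedy: pick earliest-ending, then skip overlaps.
Selected (4 activities): [(1, 2), (3, 5), (5, 8), (9, 10)]


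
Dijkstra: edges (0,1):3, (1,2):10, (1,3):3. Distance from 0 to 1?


Dijkstra from 0:
Distances: {0: 0, 1: 3, 2: 13, 3: 6}
Shortest distance to 1 = 3, path = [0, 1]


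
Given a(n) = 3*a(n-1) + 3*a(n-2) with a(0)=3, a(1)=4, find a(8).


Build bottom-up:
...a(6)=4131, a(7)=15660, a(8)=3*15660+3*4131=59373


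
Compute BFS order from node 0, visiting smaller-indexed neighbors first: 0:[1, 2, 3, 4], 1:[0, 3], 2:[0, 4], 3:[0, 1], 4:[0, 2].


BFS queue: start with [0]
Visit order: [0, 1, 2, 3, 4]


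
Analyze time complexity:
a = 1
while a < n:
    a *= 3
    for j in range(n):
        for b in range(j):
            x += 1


Per nesting level: O(log n) * O(n) * O(n) [triangular over j] = O(n^2 log n)
Complexity: O(n^2 log n)


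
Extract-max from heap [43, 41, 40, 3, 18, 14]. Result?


Max = 43
Replace root with last, heapify down
Resulting heap: [41, 18, 40, 3, 14]


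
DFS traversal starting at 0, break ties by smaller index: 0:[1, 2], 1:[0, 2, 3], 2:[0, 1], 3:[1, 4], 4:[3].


DFS stack-based: start with [0]
Visit order: [0, 1, 2, 3, 4]


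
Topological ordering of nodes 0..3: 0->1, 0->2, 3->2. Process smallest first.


Kahn's algorithm, process smallest node first
Order: [0, 1, 3, 2]


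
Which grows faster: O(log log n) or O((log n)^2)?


double-logarithmic grows slower than polylogarithmic
O(log log n) is asymptotically smaller; O((log n)^2) grows faster


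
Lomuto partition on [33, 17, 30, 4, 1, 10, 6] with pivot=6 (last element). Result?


Elements <= 6 go left of pivot.
Result: [4, 1, 6, 33, 17, 10, 30], pivot at index 2


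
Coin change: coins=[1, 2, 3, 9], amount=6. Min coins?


dp[0]=0; dp[i]=1+min(dp[i-c] for c in coins)
...dp[1]=1, dp[2]=1, dp[3]=1, dp[4]=2, dp[5]=2, dp[6]=2
Minimum coins for 6 = 2


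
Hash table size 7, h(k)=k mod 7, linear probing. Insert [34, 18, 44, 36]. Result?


Insertions: 34->slot 6; 18->slot 4; 44->slot 2; 36->slot 1
Table: [None, 36, 44, None, 18, None, 34]


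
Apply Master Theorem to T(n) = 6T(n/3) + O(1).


a=6, b=3, c=0. log_3(6)=1.631 > c=0. Case 1: O(n^log_b(a)) = O(n^1.631)
Complexity: O(n^1.631)


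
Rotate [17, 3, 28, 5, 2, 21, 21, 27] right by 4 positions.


Right rotate by 4: [2, 21, 21, 27, 17, 3, 28, 5]


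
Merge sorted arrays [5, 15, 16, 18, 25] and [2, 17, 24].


Compare heads, take smaller each step.
Merged: [2, 5, 15, 16, 17, 18, 24, 25]


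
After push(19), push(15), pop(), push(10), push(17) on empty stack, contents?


push(19) -> [19]
push(15) -> [19, 15]
pop() returns 15 -> [19]
push(10) -> [19, 10]
push(17) -> [19, 10, 17]
Final stack (bottom to top): [19, 10, 17]


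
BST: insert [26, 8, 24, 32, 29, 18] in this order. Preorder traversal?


Root = 26; build tree by BST insertion.
Preorder traversal: [26, 8, 24, 18, 32, 29]


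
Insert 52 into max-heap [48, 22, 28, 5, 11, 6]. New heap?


Append 52: [48, 22, 28, 5, 11, 6, 52]
Bubble up: swap idx 6(52) with idx 2(28); swap idx 2(52) with idx 0(48)
Result: [52, 22, 48, 5, 11, 6, 28]


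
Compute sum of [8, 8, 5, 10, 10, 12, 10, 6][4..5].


Prefix sums: [0, 8, 16, 21, 31, 41, 53, 63, 69]
Sum[4..5] = prefix[6] - prefix[4] = 53 - 31 = 22


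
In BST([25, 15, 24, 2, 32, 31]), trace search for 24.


BST root = 25
Search for 24: compare at each node
Path: [25, 15, 24]


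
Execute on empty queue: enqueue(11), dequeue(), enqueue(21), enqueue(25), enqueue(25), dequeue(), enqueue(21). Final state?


enqueue(11) -> [11]
dequeue() returns 11 -> []
enqueue(21) -> [21]
enqueue(25) -> [21, 25]
enqueue(25) -> [21, 25, 25]
dequeue() returns 21 -> [25, 25]
enqueue(21) -> [25, 25, 21]
Final queue (front to back): [25, 25, 21]


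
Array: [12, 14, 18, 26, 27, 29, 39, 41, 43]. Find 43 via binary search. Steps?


Search for 43:
[0,8] mid=4 arr[4]=27
[5,8] mid=6 arr[6]=39
[7,8] mid=7 arr[7]=41
[8,8] mid=8 arr[8]=43
Total: 4 comparisons


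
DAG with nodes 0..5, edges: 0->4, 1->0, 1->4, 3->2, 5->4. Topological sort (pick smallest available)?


Kahn's algorithm, process smallest node first
Order: [1, 0, 3, 2, 5, 4]


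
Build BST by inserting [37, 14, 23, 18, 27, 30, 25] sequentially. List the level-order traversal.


Root = 37; build tree by BST insertion.
Level-Order traversal: [37, 14, 23, 18, 27, 25, 30]


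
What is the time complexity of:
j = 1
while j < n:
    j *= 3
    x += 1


Per nesting level: O(log n) = O(log n)
Complexity: O(log n)


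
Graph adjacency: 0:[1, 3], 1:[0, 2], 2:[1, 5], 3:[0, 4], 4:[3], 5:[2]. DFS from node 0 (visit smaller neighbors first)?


DFS stack-based: start with [0]
Visit order: [0, 1, 2, 5, 3, 4]


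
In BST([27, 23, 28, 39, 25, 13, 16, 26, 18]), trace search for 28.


BST root = 27
Search for 28: compare at each node
Path: [27, 28]


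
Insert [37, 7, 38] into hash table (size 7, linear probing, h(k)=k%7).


Insertions: 37->slot 2; 7->slot 0; 38->slot 3
Table: [7, None, 37, 38, None, None, None]


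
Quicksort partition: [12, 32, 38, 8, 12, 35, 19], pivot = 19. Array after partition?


Elements <= 19 go left of pivot.
Result: [12, 8, 12, 19, 38, 35, 32], pivot at index 3


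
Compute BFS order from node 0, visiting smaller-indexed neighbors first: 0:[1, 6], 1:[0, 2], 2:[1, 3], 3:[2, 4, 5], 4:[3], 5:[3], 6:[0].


BFS queue: start with [0]
Visit order: [0, 1, 6, 2, 3, 4, 5]


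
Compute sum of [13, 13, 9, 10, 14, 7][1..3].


Prefix sums: [0, 13, 26, 35, 45, 59, 66]
Sum[1..3] = prefix[4] - prefix[1] = 45 - 13 = 32


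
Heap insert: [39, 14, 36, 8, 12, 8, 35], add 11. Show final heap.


Append 11: [39, 14, 36, 8, 12, 8, 35, 11]
Bubble up: swap idx 7(11) with idx 3(8)
Result: [39, 14, 36, 11, 12, 8, 35, 8]


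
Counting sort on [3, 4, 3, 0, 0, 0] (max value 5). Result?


Count array: [3, 0, 0, 2, 1, 0]
Reconstruct: [0, 0, 0, 3, 3, 4]


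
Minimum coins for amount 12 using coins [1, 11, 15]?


dp[0]=0; dp[i]=1+min(dp[i-c] for c in coins)
...dp[7]=7, dp[8]=8, dp[9]=9, dp[10]=10, dp[11]=1, dp[12]=2
Minimum coins for 12 = 2


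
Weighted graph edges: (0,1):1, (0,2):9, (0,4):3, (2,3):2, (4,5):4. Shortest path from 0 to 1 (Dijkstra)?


Dijkstra from 0:
Distances: {0: 0, 1: 1, 2: 9, 3: 11, 4: 3, 5: 7}
Shortest distance to 1 = 1, path = [0, 1]


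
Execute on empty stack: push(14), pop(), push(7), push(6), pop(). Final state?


push(14) -> [14]
pop() returns 14 -> []
push(7) -> [7]
push(6) -> [7, 6]
pop() returns 6 -> [7]
Final stack (bottom to top): [7]


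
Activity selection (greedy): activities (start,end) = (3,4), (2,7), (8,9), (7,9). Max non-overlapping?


Greedy: pick earliest-ending, then skip overlaps.
Selected (2 activities): [(3, 4), (8, 9)]


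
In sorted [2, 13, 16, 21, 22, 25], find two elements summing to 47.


Two pointers: lo=0, hi=5
Found pair: (22, 25) summing to 47


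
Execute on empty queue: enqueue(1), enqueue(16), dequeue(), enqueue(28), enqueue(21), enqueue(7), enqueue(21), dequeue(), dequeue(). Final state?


enqueue(1) -> [1]
enqueue(16) -> [1, 16]
dequeue() returns 1 -> [16]
enqueue(28) -> [16, 28]
enqueue(21) -> [16, 28, 21]
enqueue(7) -> [16, 28, 21, 7]
enqueue(21) -> [16, 28, 21, 7, 21]
dequeue() returns 16 -> [28, 21, 7, 21]
dequeue() returns 28 -> [21, 7, 21]
Final queue (front to back): [21, 7, 21]


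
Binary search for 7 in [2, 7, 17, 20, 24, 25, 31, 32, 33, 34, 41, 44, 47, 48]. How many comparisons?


Search for 7:
[0,13] mid=6 arr[6]=31
[0,5] mid=2 arr[2]=17
[0,1] mid=0 arr[0]=2
[1,1] mid=1 arr[1]=7
Total: 4 comparisons


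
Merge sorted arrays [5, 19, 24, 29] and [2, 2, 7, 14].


Compare heads, take smaller each step.
Merged: [2, 2, 5, 7, 14, 19, 24, 29]


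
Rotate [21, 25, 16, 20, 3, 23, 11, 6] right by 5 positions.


Right rotate by 5: [20, 3, 23, 11, 6, 21, 25, 16]


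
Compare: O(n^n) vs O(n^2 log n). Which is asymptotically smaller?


n^2 log n grows slower than n^n
O(n^2 log n) is asymptotically smaller; O(n^n) grows faster


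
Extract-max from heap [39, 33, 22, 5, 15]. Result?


Max = 39
Replace root with last, heapify down
Resulting heap: [33, 15, 22, 5]


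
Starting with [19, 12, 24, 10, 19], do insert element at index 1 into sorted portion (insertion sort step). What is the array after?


After one pass: [12, 19, 24, 10, 19]


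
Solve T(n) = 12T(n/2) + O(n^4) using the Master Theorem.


a=12, b=2, c=4. log_2(12)=3.585 < c=4. Case 3: O(n^c) = O(n^4)
Complexity: O(n^4)


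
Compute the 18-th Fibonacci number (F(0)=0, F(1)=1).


F(n)=F(n-1)+F(n-2)
...F(16)=987, F(17)=1597, F(18)=2584


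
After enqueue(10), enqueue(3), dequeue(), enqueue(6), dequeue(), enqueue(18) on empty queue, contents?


enqueue(10) -> [10]
enqueue(3) -> [10, 3]
dequeue() returns 10 -> [3]
enqueue(6) -> [3, 6]
dequeue() returns 3 -> [6]
enqueue(18) -> [6, 18]
Final queue (front to back): [6, 18]


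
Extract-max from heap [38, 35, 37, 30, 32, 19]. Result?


Max = 38
Replace root with last, heapify down
Resulting heap: [37, 35, 19, 30, 32]


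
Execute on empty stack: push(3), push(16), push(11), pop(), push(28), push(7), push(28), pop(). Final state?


push(3) -> [3]
push(16) -> [3, 16]
push(11) -> [3, 16, 11]
pop() returns 11 -> [3, 16]
push(28) -> [3, 16, 28]
push(7) -> [3, 16, 28, 7]
push(28) -> [3, 16, 28, 7, 28]
pop() returns 28 -> [3, 16, 28, 7]
Final stack (bottom to top): [3, 16, 28, 7]


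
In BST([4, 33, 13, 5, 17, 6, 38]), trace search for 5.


BST root = 4
Search for 5: compare at each node
Path: [4, 33, 13, 5]


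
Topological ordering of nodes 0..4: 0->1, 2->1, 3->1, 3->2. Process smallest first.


Kahn's algorithm, process smallest node first
Order: [0, 3, 2, 1, 4]


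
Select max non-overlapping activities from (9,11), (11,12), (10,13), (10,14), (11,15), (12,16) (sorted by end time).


Greedy: pick earliest-ending, then skip overlaps.
Selected (3 activities): [(9, 11), (11, 12), (12, 16)]


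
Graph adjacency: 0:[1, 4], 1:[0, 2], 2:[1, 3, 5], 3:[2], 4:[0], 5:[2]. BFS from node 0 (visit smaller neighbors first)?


BFS queue: start with [0]
Visit order: [0, 1, 4, 2, 3, 5]


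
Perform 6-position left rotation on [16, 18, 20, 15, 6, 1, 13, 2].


Left rotate by 6: [13, 2, 16, 18, 20, 15, 6, 1]


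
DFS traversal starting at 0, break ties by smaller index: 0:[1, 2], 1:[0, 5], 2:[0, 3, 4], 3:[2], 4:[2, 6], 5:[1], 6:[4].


DFS stack-based: start with [0]
Visit order: [0, 1, 5, 2, 3, 4, 6]


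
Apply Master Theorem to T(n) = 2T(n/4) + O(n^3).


a=2, b=4, c=3. log_4(2)=0.5 < c=3. Case 3: O(n^c) = O(n^3)
Complexity: O(n^3)


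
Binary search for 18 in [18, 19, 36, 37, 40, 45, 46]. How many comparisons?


Search for 18:
[0,6] mid=3 arr[3]=37
[0,2] mid=1 arr[1]=19
[0,0] mid=0 arr[0]=18
Total: 3 comparisons


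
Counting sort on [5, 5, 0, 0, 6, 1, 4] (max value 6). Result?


Count array: [2, 1, 0, 0, 1, 2, 1]
Reconstruct: [0, 0, 1, 4, 5, 5, 6]


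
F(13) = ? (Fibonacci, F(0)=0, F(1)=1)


F(n)=F(n-1)+F(n-2)
...F(11)=89, F(12)=144, F(13)=233


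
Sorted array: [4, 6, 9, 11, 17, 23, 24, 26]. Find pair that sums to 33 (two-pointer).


Two pointers: lo=0, hi=7
Found pair: (9, 24) summing to 33


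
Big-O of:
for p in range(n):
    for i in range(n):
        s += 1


Per nesting level: O(n) * O(n) = O(n^2)
Complexity: O(n^2)


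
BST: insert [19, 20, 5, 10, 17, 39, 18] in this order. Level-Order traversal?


Root = 19; build tree by BST insertion.
Level-Order traversal: [19, 5, 20, 10, 39, 17, 18]


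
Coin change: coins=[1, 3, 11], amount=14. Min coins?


dp[0]=0; dp[i]=1+min(dp[i-c] for c in coins)
...dp[9]=3, dp[10]=4, dp[11]=1, dp[12]=2, dp[13]=3, dp[14]=2
Minimum coins for 14 = 2


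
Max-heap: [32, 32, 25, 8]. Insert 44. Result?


Append 44: [32, 32, 25, 8, 44]
Bubble up: swap idx 4(44) with idx 1(32); swap idx 1(44) with idx 0(32)
Result: [44, 32, 25, 8, 32]


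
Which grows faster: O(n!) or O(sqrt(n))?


sublinear grows slower than factorial
O(sqrt(n)) is asymptotically smaller; O(n!) grows faster


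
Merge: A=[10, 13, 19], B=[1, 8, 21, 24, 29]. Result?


Compare heads, take smaller each step.
Merged: [1, 8, 10, 13, 19, 21, 24, 29]


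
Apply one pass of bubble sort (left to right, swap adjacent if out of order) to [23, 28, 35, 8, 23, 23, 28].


After one pass: [23, 28, 8, 23, 23, 28, 35]


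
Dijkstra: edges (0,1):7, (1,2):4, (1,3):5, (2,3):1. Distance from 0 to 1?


Dijkstra from 0:
Distances: {0: 0, 1: 7, 2: 11, 3: 12}
Shortest distance to 1 = 7, path = [0, 1]


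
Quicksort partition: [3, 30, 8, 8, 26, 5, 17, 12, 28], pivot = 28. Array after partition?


Elements <= 28 go left of pivot.
Result: [3, 8, 8, 26, 5, 17, 12, 28, 30], pivot at index 7


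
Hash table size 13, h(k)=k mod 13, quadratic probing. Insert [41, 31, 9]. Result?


Insertions: 41->slot 2; 31->slot 5; 9->slot 9
Table: [None, None, 41, None, None, 31, None, None, None, 9, None, None, None]


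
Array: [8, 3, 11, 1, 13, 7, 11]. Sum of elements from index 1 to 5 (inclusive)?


Prefix sums: [0, 8, 11, 22, 23, 36, 43, 54]
Sum[1..5] = prefix[6] - prefix[1] = 43 - 8 = 35


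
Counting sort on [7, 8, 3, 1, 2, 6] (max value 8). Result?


Count array: [0, 1, 1, 1, 0, 0, 1, 1, 1]
Reconstruct: [1, 2, 3, 6, 7, 8]


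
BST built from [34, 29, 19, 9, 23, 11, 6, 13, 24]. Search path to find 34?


BST root = 34
Search for 34: compare at each node
Path: [34]


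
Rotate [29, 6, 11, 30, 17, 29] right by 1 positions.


Right rotate by 1: [29, 29, 6, 11, 30, 17]


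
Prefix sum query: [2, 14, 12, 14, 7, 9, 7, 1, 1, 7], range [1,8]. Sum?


Prefix sums: [0, 2, 16, 28, 42, 49, 58, 65, 66, 67, 74]
Sum[1..8] = prefix[9] - prefix[1] = 67 - 2 = 65


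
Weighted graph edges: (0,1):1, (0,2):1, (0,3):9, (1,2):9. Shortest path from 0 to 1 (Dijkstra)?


Dijkstra from 0:
Distances: {0: 0, 1: 1, 2: 1, 3: 9}
Shortest distance to 1 = 1, path = [0, 1]


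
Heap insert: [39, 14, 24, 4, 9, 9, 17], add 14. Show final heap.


Append 14: [39, 14, 24, 4, 9, 9, 17, 14]
Bubble up: swap idx 7(14) with idx 3(4)
Result: [39, 14, 24, 14, 9, 9, 17, 4]


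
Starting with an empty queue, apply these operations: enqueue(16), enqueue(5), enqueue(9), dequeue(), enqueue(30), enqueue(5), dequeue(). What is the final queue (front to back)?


enqueue(16) -> [16]
enqueue(5) -> [16, 5]
enqueue(9) -> [16, 5, 9]
dequeue() returns 16 -> [5, 9]
enqueue(30) -> [5, 9, 30]
enqueue(5) -> [5, 9, 30, 5]
dequeue() returns 5 -> [9, 30, 5]
Final queue (front to back): [9, 30, 5]


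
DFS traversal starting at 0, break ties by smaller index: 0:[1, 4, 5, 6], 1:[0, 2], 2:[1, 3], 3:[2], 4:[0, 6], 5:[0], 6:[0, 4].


DFS stack-based: start with [0]
Visit order: [0, 1, 2, 3, 4, 6, 5]


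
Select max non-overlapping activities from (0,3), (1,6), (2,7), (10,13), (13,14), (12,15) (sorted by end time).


Greedy: pick earliest-ending, then skip overlaps.
Selected (3 activities): [(0, 3), (10, 13), (13, 14)]


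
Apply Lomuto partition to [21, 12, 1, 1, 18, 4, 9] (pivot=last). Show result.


Elements <= 9 go left of pivot.
Result: [1, 1, 4, 9, 18, 21, 12], pivot at index 3


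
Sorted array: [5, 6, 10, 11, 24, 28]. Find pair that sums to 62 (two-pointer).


Two pointers: lo=0, hi=5
No pair sums to 62


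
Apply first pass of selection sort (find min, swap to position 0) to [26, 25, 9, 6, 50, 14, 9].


After one pass: [6, 25, 9, 26, 50, 14, 9]


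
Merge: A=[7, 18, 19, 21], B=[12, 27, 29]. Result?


Compare heads, take smaller each step.
Merged: [7, 12, 18, 19, 21, 27, 29]


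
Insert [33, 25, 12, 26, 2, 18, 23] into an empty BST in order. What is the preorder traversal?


Root = 33; build tree by BST insertion.
Preorder traversal: [33, 25, 12, 2, 18, 23, 26]


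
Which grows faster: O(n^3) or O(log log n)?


double-logarithmic grows slower than cubic
O(log log n) is asymptotically smaller; O(n^3) grows faster


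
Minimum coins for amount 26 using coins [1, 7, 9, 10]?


dp[0]=0; dp[i]=1+min(dp[i-c] for c in coins)
...dp[21]=3, dp[22]=4, dp[23]=3, dp[24]=3, dp[25]=3, dp[26]=3
Minimum coins for 26 = 3


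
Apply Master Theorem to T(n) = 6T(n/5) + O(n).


a=6, b=5, c=1. log_5(6)=1.113 > c=1. Case 1: O(n^log_b(a)) = O(n^1.113)
Complexity: O(n^1.113)


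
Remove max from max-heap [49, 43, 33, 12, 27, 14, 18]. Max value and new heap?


Max = 49
Replace root with last, heapify down
Resulting heap: [43, 27, 33, 12, 18, 14]


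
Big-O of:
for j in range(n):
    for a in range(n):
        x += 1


Per nesting level: O(n) * O(n) = O(n^2)
Complexity: O(n^2)


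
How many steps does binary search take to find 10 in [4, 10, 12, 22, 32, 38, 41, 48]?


Search for 10:
[0,7] mid=3 arr[3]=22
[0,2] mid=1 arr[1]=10
Total: 2 comparisons


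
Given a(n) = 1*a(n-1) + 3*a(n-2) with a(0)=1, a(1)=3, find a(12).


Build bottom-up:
...a(10)=5001, a(11)=11526, a(12)=1*11526+3*5001=26529


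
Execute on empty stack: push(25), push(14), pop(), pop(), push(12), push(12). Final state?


push(25) -> [25]
push(14) -> [25, 14]
pop() returns 14 -> [25]
pop() returns 25 -> []
push(12) -> [12]
push(12) -> [12, 12]
Final stack (bottom to top): [12, 12]


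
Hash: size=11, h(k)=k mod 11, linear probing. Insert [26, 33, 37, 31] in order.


Insertions: 26->slot 4; 33->slot 0; 37->slot 5; 31->slot 9
Table: [33, None, None, None, 26, 37, None, None, None, 31, None]


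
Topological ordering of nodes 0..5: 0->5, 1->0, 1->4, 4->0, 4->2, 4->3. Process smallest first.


Kahn's algorithm, process smallest node first
Order: [1, 4, 0, 2, 3, 5]


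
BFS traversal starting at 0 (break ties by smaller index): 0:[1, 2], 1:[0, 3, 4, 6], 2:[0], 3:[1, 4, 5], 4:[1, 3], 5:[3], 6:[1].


BFS queue: start with [0]
Visit order: [0, 1, 2, 3, 4, 6, 5]


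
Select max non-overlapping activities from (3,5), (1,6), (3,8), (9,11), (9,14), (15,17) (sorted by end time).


Greedy: pick earliest-ending, then skip overlaps.
Selected (3 activities): [(3, 5), (9, 11), (15, 17)]


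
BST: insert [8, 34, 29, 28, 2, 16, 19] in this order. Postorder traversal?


Root = 8; build tree by BST insertion.
Postorder traversal: [2, 19, 16, 28, 29, 34, 8]


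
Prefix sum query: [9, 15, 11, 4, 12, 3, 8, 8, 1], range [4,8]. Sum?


Prefix sums: [0, 9, 24, 35, 39, 51, 54, 62, 70, 71]
Sum[4..8] = prefix[9] - prefix[4] = 71 - 39 = 32


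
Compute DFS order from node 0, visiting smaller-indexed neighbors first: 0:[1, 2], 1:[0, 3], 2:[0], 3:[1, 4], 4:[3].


DFS stack-based: start with [0]
Visit order: [0, 1, 3, 4, 2]


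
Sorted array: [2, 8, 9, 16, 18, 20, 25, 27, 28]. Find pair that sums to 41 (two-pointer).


Two pointers: lo=0, hi=8
Found pair: (16, 25) summing to 41


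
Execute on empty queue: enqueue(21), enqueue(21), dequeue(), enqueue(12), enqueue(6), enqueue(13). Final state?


enqueue(21) -> [21]
enqueue(21) -> [21, 21]
dequeue() returns 21 -> [21]
enqueue(12) -> [21, 12]
enqueue(6) -> [21, 12, 6]
enqueue(13) -> [21, 12, 6, 13]
Final queue (front to back): [21, 12, 6, 13]


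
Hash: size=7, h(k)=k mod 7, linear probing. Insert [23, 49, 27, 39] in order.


Insertions: 23->slot 2; 49->slot 0; 27->slot 6; 39->slot 4
Table: [49, None, 23, None, 39, None, 27]


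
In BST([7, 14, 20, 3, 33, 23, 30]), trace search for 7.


BST root = 7
Search for 7: compare at each node
Path: [7]


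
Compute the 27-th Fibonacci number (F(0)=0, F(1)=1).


F(n)=F(n-1)+F(n-2)
...F(25)=75025, F(26)=121393, F(27)=196418


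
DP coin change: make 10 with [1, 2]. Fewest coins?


dp[0]=0; dp[i]=1+min(dp[i-c] for c in coins)
...dp[5]=3, dp[6]=3, dp[7]=4, dp[8]=4, dp[9]=5, dp[10]=5
Minimum coins for 10 = 5


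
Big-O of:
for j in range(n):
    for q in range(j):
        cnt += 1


Per nesting level: O(n) * O(n) [triangular over j] = O(n^2)
Complexity: O(n^2)


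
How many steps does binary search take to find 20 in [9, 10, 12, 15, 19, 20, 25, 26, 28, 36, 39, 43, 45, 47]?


Search for 20:
[0,13] mid=6 arr[6]=25
[0,5] mid=2 arr[2]=12
[3,5] mid=4 arr[4]=19
[5,5] mid=5 arr[5]=20
Total: 4 comparisons


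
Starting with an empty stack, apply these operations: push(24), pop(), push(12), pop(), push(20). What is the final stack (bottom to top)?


push(24) -> [24]
pop() returns 24 -> []
push(12) -> [12]
pop() returns 12 -> []
push(20) -> [20]
Final stack (bottom to top): [20]


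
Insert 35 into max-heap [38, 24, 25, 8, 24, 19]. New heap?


Append 35: [38, 24, 25, 8, 24, 19, 35]
Bubble up: swap idx 6(35) with idx 2(25)
Result: [38, 24, 35, 8, 24, 19, 25]


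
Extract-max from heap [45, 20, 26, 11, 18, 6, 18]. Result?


Max = 45
Replace root with last, heapify down
Resulting heap: [26, 20, 18, 11, 18, 6]


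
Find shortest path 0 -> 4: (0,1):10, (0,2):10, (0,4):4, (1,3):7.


Dijkstra from 0:
Distances: {0: 0, 1: 10, 2: 10, 3: 17, 4: 4}
Shortest distance to 4 = 4, path = [0, 4]


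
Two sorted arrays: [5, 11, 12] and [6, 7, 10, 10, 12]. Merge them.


Compare heads, take smaller each step.
Merged: [5, 6, 7, 10, 10, 11, 12, 12]


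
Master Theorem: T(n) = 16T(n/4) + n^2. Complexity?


a=16, b=4, c=2. log_4(16)=2 = c=2. Case 2: O(n^c log n) = O(n^2 log n)
Complexity: O(n^2 log n)


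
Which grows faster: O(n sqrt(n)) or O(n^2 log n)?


n^1.5 grows slower than n^2 log n
O(n sqrt(n)) is asymptotically smaller; O(n^2 log n) grows faster


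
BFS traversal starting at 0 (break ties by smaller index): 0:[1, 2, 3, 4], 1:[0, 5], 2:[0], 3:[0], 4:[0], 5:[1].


BFS queue: start with [0]
Visit order: [0, 1, 2, 3, 4, 5]


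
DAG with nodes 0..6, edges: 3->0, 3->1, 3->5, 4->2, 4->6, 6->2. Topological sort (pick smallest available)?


Kahn's algorithm, process smallest node first
Order: [3, 0, 1, 4, 5, 6, 2]


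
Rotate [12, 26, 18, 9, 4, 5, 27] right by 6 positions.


Right rotate by 6: [26, 18, 9, 4, 5, 27, 12]


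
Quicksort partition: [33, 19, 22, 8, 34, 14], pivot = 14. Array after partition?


Elements <= 14 go left of pivot.
Result: [8, 14, 22, 33, 34, 19], pivot at index 1


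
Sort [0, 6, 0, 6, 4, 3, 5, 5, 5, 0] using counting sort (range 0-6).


Count array: [3, 0, 0, 1, 1, 3, 2]
Reconstruct: [0, 0, 0, 3, 4, 5, 5, 5, 6, 6]


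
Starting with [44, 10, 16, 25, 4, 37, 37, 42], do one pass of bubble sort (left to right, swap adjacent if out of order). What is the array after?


After one pass: [10, 16, 25, 4, 37, 37, 42, 44]


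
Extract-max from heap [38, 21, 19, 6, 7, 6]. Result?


Max = 38
Replace root with last, heapify down
Resulting heap: [21, 7, 19, 6, 6]


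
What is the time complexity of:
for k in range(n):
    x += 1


Per nesting level: O(n) = O(n)
Complexity: O(n)


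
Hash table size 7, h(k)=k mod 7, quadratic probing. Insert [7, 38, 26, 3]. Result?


Insertions: 7->slot 0; 38->slot 3; 26->slot 5; 3->slot 4
Table: [7, None, None, 38, 3, 26, None]


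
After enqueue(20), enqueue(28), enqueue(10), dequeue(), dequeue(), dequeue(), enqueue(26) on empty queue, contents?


enqueue(20) -> [20]
enqueue(28) -> [20, 28]
enqueue(10) -> [20, 28, 10]
dequeue() returns 20 -> [28, 10]
dequeue() returns 28 -> [10]
dequeue() returns 10 -> []
enqueue(26) -> [26]
Final queue (front to back): [26]


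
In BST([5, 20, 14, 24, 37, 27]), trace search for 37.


BST root = 5
Search for 37: compare at each node
Path: [5, 20, 24, 37]


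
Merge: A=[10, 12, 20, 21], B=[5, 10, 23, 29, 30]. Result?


Compare heads, take smaller each step.
Merged: [5, 10, 10, 12, 20, 21, 23, 29, 30]


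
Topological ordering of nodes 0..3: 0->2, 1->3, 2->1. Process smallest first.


Kahn's algorithm, process smallest node first
Order: [0, 2, 1, 3]


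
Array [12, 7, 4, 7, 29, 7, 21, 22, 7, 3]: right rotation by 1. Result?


Right rotate by 1: [3, 12, 7, 4, 7, 29, 7, 21, 22, 7]


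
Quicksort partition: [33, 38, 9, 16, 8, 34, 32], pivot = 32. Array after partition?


Elements <= 32 go left of pivot.
Result: [9, 16, 8, 32, 33, 34, 38], pivot at index 3


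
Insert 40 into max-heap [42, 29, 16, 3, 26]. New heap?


Append 40: [42, 29, 16, 3, 26, 40]
Bubble up: swap idx 5(40) with idx 2(16)
Result: [42, 29, 40, 3, 26, 16]


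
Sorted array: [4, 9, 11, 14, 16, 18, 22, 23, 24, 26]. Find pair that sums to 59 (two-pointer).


Two pointers: lo=0, hi=9
No pair sums to 59


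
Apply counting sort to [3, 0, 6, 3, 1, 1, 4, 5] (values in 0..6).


Count array: [1, 2, 0, 2, 1, 1, 1]
Reconstruct: [0, 1, 1, 3, 3, 4, 5, 6]


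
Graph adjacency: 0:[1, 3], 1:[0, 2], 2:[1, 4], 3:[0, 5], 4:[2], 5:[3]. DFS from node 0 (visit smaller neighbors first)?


DFS stack-based: start with [0]
Visit order: [0, 1, 2, 4, 3, 5]


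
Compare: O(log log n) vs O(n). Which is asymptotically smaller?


double-logarithmic grows slower than linear
O(log log n) is asymptotically smaller; O(n) grows faster


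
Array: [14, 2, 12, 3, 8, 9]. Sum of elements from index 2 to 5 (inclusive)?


Prefix sums: [0, 14, 16, 28, 31, 39, 48]
Sum[2..5] = prefix[6] - prefix[2] = 48 - 16 = 32


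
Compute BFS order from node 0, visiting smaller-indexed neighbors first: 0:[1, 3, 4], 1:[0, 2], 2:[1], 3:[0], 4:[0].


BFS queue: start with [0]
Visit order: [0, 1, 3, 4, 2]


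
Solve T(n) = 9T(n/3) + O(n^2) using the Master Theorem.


a=9, b=3, c=2. log_3(9)=2 = c=2. Case 2: O(n^c log n) = O(n^2 log n)
Complexity: O(n^2 log n)


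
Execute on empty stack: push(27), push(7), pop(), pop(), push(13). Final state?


push(27) -> [27]
push(7) -> [27, 7]
pop() returns 7 -> [27]
pop() returns 27 -> []
push(13) -> [13]
Final stack (bottom to top): [13]


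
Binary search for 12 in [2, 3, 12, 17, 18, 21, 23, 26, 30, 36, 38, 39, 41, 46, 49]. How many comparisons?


Search for 12:
[0,14] mid=7 arr[7]=26
[0,6] mid=3 arr[3]=17
[0,2] mid=1 arr[1]=3
[2,2] mid=2 arr[2]=12
Total: 4 comparisons


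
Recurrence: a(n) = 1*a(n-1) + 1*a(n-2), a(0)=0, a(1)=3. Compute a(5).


Build bottom-up:
...a(3)=6, a(4)=9, a(5)=1*9+1*6=15


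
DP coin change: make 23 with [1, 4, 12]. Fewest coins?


dp[0]=0; dp[i]=1+min(dp[i-c] for c in coins)
...dp[18]=4, dp[19]=5, dp[20]=3, dp[21]=4, dp[22]=5, dp[23]=6
Minimum coins for 23 = 6


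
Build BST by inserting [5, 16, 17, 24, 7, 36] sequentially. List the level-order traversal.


Root = 5; build tree by BST insertion.
Level-Order traversal: [5, 16, 7, 17, 24, 36]


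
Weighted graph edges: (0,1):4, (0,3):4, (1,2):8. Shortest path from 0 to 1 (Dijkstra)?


Dijkstra from 0:
Distances: {0: 0, 1: 4, 2: 12, 3: 4}
Shortest distance to 1 = 4, path = [0, 1]


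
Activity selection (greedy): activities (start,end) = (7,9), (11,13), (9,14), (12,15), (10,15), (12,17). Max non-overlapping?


Greedy: pick earliest-ending, then skip overlaps.
Selected (2 activities): [(7, 9), (11, 13)]


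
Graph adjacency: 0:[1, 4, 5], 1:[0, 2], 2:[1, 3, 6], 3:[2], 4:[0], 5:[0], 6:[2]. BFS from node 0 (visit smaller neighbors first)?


BFS queue: start with [0]
Visit order: [0, 1, 4, 5, 2, 3, 6]


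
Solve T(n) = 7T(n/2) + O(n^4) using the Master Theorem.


a=7, b=2, c=4. log_2(7)=2.807 < c=4. Case 3: O(n^c) = O(n^4)
Complexity: O(n^4)


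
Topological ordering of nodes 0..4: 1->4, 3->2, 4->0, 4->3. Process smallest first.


Kahn's algorithm, process smallest node first
Order: [1, 4, 0, 3, 2]
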